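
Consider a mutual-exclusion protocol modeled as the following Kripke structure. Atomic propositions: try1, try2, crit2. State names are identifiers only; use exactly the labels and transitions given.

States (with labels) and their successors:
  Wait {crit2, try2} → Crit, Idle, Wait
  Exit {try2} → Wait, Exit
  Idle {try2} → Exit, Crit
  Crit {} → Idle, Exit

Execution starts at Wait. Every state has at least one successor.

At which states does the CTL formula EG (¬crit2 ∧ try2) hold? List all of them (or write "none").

{Exit, Idle}

States satisfying ¬crit2 ∧ try2: {Exit, Idle}.
States satisfying EG (¬crit2 ∧ try2): {Exit, Idle}.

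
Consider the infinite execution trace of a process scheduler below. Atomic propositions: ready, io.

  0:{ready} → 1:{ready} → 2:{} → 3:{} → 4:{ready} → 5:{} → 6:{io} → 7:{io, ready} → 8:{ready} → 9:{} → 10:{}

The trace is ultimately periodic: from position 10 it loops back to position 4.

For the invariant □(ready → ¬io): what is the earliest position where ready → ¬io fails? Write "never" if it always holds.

Check ready → ¬io at each position in order: 0 ✓, 1 ✓, 2 ✓, 3 ✓, 4 ✓, 5 ✓, 6 ✓.
At position 7 the labels are {io, ready}, so ready → ¬io is false there. This is the first violation.

7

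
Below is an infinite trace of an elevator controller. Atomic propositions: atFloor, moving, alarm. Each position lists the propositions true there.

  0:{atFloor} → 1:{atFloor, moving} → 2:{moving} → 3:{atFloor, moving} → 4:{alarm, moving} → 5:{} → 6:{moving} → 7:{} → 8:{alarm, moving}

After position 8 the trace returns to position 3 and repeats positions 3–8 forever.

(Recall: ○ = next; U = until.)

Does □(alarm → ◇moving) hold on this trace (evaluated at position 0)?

Holds

alarm → ◇moving holds at every position 0..8, and those are all positions ever visited, so □(alarm → ◇moving) holds.
Positions where alarm holds: 4, 8.
Check ◇moving at each: 4→ok, 8→ok.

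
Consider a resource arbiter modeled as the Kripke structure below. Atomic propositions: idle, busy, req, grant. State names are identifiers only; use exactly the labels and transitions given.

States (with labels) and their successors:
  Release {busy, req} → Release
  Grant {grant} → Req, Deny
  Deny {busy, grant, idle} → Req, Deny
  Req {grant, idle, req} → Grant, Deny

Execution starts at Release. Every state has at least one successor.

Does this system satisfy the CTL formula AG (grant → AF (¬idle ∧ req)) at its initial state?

Yes

States satisfying grant → AF (¬idle ∧ req): {Release}.
States satisfying AG (grant → AF (¬idle ∧ req)): {Release}.
Every state reachable from Release satisfies grant → AF (¬idle ∧ req).
Release ∈ Sat(AG (grant → AF (¬idle ∧ req))).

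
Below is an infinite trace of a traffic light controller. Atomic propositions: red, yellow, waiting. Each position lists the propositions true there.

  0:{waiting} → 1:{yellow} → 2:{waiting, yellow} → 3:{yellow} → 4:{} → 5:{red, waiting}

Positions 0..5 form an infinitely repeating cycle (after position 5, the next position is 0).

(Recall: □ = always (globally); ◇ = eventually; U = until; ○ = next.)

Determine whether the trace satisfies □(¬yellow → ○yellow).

No

¬yellow → ○yellow must hold at every position from 0 onward. It fails at position 4, so □(¬yellow → ○yellow) is false.
Positions where ¬yellow holds: 0, 4, 5.
Check ○yellow at each: 0→ok, 4→fails, 5→fails.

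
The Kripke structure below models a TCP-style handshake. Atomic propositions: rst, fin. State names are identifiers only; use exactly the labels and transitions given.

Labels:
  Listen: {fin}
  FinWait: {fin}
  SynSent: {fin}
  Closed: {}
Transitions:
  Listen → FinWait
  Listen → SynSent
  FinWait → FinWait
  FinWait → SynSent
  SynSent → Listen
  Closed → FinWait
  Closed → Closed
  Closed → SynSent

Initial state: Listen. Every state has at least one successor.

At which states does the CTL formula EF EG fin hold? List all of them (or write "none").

{Listen, FinWait, SynSent, Closed}

States satisfying EG fin: {Listen, FinWait, SynSent}.
States satisfying EF EG fin: {Listen, FinWait, SynSent, Closed}.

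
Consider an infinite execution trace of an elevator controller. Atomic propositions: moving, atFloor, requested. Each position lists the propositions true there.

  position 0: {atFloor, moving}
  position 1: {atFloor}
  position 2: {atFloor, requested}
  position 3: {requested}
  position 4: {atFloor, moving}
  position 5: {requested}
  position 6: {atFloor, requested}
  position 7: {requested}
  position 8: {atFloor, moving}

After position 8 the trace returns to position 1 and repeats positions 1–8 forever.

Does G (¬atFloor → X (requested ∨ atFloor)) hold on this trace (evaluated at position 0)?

¬atFloor → X (requested ∨ atFloor) holds at every position 0..8, and those are all positions ever visited, so G (¬atFloor → X (requested ∨ atFloor)) holds.
Positions where ¬atFloor holds: 3, 5, 7.
Check X (requested ∨ atFloor) at each: 3→ok, 5→ok, 7→ok.

Satisfied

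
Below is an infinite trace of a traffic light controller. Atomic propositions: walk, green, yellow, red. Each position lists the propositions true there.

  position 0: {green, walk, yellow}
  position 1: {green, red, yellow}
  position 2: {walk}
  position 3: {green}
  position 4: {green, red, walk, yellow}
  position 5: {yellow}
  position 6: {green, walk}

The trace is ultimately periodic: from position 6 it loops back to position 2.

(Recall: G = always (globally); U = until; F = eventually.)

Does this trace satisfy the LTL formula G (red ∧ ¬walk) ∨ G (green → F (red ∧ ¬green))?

red ∧ ¬walk must hold at every position from 0 onward. It fails at position 0, so G (red ∧ ¬walk) is false.
green → F (red ∧ ¬green) must hold at every position from 0 onward. It fails at position 0, so G (green → F (red ∧ ¬green)) is false.
Positions where green holds: 0, 1, 3, 4, 6.
Check F (red ∧ ¬green) at each: 0→fails, 1→fails, 3→fails, 4→fails, 6→fails.
At position 0: G (red ∧ ¬walk) is false; G (green → F (red ∧ ¬green)) is false; so G (red ∧ ¬walk) ∨ G (green → F (red ∧ ¬green)) is false.

Violated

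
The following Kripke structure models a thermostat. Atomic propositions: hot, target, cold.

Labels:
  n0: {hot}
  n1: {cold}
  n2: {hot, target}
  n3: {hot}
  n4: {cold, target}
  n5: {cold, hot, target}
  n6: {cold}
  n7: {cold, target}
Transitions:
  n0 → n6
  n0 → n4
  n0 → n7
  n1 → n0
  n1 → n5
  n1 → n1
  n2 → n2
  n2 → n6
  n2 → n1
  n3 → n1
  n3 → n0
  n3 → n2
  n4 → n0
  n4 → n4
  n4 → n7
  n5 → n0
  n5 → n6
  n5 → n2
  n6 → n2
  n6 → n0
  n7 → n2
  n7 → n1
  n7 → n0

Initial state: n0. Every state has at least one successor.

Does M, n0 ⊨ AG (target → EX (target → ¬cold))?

States satisfying target → EX (target → ¬cold): {n0, n1, n2, n3, n4, n5, n6, n7}.
States satisfying AG (target → EX (target → ¬cold)): {n0, n1, n2, n3, n4, n5, n6, n7}.
Every state reachable from n0 satisfies target → EX (target → ¬cold).
n0 ∈ Sat(AG (target → EX (target → ¬cold))).

Yes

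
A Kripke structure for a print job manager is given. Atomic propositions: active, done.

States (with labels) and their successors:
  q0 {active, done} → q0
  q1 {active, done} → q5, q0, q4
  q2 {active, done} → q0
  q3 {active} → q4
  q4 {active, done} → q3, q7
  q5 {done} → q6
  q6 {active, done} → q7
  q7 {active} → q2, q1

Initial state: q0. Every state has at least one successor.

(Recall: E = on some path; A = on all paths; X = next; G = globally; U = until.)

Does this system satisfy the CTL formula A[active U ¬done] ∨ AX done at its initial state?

Yes

States satisfying active: {q0, q1, q2, q3, q4, q6, q7}.
States satisfying ¬done: {q3, q7}.
States satisfying A[active U ¬done]: {q3, q4, q6, q7}.
States satisfying done: {q0, q1, q2, q4, q5, q6}.
States satisfying AX done: {q0, q1, q2, q3, q5, q7}.
States satisfying A[active U ¬done] ∨ AX done: {q0, q1, q2, q3, q4, q5, q6, q7}.
q0 ∈ Sat(A[active U ¬done] ∨ AX done).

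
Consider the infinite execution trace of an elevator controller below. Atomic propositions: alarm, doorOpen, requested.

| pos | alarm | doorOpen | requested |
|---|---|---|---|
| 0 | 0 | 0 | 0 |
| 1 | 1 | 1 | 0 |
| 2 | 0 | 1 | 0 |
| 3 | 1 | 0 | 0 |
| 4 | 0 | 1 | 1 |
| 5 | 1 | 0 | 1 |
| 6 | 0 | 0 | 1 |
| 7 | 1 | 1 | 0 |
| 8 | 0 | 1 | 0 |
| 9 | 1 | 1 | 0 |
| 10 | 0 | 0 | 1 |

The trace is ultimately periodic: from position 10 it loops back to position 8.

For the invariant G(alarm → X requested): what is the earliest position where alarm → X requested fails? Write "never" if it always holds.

Check alarm → X requested at each position in order: 0 ✓.
At position 1 the labels are {alarm, doorOpen} and the next position 2 has {doorOpen}, so alarm → X requested is false there. This is the first violation.

1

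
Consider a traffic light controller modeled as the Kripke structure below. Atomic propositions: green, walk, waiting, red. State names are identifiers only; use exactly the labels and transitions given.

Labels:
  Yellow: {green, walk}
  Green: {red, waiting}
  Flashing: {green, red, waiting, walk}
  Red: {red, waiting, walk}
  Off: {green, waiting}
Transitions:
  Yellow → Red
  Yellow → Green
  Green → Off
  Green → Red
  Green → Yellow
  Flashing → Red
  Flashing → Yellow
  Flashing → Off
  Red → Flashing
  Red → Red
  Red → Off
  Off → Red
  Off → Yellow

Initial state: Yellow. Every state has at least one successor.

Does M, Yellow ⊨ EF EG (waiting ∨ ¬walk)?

Yes

States satisfying EG (waiting ∨ ¬walk): {Green, Flashing, Red, Off}.
States satisfying EF EG (waiting ∨ ¬walk): {Yellow, Green, Flashing, Red, Off}.
Some path from Yellow reaches a state where EG (waiting ∨ ¬walk) holds.
Yellow ∈ Sat(EF EG (waiting ∨ ¬walk)).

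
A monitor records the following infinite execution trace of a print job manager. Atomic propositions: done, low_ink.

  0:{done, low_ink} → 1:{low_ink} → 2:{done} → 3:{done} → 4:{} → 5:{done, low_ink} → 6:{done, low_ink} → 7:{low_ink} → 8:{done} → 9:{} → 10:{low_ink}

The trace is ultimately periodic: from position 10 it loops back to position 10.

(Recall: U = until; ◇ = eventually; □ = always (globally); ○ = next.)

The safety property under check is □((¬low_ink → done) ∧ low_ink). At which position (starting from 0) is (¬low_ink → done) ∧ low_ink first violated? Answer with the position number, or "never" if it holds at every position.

2

Check (¬low_ink → done) ∧ low_ink at each position in order: 0 ✓, 1 ✓.
At position 2 the labels are {done}, so (¬low_ink → done) ∧ low_ink is false there. This is the first violation.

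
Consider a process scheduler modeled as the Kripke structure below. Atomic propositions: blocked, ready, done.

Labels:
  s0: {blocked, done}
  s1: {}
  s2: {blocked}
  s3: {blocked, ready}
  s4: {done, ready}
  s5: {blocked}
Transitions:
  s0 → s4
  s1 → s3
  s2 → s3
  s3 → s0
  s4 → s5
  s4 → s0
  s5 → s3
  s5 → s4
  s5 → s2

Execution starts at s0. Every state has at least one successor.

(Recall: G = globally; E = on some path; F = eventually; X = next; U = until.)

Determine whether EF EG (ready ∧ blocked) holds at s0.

Does not hold

States satisfying EG (ready ∧ blocked): ∅.
States satisfying EF EG (ready ∧ blocked): ∅.
No suitable path/successor from s0 witnesses the formula.
s0 ∉ Sat(EF EG (ready ∧ blocked)).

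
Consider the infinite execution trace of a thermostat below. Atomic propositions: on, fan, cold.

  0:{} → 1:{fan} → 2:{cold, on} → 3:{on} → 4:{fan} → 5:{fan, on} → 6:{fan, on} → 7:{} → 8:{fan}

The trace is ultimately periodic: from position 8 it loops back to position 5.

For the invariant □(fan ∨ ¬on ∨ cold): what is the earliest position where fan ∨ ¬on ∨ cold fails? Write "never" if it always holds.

3

Check fan ∨ ¬on ∨ cold at each position in order: 0 ✓, 1 ✓, 2 ✓.
At position 3 the labels are {on}, so fan ∨ ¬on ∨ cold is false there. This is the first violation.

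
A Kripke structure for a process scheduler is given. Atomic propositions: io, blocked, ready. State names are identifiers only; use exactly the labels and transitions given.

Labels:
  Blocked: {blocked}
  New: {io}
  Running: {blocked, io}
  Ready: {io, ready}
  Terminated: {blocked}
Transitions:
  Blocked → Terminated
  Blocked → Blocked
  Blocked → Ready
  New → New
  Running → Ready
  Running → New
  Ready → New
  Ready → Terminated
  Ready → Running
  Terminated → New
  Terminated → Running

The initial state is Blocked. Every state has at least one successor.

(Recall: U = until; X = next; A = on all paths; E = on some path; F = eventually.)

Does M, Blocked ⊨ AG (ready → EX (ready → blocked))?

States satisfying ready → EX (ready → blocked): {Blocked, New, Running, Ready, Terminated}.
States satisfying AG (ready → EX (ready → blocked)): {Blocked, New, Running, Ready, Terminated}.
Every state reachable from Blocked satisfies ready → EX (ready → blocked).
Blocked ∈ Sat(AG (ready → EX (ready → blocked))).

Holds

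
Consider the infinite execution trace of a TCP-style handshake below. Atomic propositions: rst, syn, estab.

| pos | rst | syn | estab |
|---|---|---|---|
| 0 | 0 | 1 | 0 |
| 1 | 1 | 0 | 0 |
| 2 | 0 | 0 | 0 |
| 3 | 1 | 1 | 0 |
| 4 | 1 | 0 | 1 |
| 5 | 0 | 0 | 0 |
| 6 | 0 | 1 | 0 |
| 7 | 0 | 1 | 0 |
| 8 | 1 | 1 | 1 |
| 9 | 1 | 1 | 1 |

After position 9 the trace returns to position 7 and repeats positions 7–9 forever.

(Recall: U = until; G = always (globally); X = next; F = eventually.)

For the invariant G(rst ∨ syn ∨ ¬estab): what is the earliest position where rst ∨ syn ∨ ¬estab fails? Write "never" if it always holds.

never

rst ∨ syn ∨ ¬estab holds at every position 0..9, and those are all the positions the trace ever visits, so the invariant G(rst ∨ syn ∨ ¬estab) is never violated.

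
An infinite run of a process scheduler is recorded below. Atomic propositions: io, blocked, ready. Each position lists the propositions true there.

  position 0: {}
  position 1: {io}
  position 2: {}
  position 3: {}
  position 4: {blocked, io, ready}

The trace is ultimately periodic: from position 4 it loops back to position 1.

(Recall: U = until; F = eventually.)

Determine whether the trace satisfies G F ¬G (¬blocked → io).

F ¬G (¬blocked → io) holds at every position 0..4, and those are all positions ever visited, so G F ¬G (¬blocked → io) holds.

Yes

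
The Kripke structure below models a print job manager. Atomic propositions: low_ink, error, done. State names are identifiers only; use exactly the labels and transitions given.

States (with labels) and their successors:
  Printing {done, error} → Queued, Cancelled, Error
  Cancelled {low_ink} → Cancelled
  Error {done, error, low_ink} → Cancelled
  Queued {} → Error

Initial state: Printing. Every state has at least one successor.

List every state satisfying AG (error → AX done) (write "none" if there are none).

States satisfying error → AX done: {Cancelled, Queued}.
States satisfying AG (error → AX done): {Cancelled}.

{Cancelled}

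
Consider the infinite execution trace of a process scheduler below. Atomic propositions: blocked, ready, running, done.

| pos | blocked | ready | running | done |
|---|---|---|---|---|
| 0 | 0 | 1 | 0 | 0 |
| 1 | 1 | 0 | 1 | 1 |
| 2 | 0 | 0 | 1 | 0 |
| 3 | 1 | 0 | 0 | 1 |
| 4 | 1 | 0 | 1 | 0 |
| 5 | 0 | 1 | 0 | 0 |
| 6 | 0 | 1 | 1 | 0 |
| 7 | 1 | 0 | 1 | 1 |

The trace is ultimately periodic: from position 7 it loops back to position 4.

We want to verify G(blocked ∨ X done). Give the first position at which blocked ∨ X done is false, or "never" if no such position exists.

Check blocked ∨ X done at each position in order: 0 ✓, 1 ✓, 2 ✓, 3 ✓, 4 ✓.
At position 5 the labels are {ready} and the next position 6 has {ready, running}, so blocked ∨ X done is false there. This is the first violation.

5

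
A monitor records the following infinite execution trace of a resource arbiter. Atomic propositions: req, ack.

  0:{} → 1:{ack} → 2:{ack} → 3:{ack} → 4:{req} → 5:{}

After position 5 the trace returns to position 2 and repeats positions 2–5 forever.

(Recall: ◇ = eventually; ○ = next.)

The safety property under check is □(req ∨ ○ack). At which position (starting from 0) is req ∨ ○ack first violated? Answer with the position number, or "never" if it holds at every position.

3

Check req ∨ ○ack at each position in order: 0 ✓, 1 ✓, 2 ✓.
At position 3 the labels are {ack} and the next position 4 has {req}, so req ∨ ○ack is false there. This is the first violation.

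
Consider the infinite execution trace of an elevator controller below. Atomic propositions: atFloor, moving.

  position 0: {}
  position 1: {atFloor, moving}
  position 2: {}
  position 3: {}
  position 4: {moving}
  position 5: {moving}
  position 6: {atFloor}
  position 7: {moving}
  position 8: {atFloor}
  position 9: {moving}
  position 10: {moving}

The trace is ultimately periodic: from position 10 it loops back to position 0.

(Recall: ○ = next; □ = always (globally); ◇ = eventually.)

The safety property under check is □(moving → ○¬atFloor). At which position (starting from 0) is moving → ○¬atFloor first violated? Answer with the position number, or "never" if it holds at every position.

Check moving → ○¬atFloor at each position in order: 0 ✓, 1 ✓, 2 ✓, 3 ✓, 4 ✓.
At position 5 the labels are {moving} and the next position 6 has {atFloor}, so moving → ○¬atFloor is false there. This is the first violation.

5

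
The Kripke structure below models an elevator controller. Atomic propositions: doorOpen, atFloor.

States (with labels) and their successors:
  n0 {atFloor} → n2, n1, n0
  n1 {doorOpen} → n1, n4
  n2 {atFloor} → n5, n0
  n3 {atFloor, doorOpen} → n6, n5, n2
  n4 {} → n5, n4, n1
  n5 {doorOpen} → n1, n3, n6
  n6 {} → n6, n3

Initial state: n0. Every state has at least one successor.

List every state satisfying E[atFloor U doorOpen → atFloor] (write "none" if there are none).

{n0, n2, n3, n4, n6}

States satisfying atFloor: {n0, n2, n3}.
States satisfying doorOpen → atFloor: {n0, n2, n3, n4, n6}.
States satisfying E[atFloor U doorOpen → atFloor]: {n0, n2, n3, n4, n6}.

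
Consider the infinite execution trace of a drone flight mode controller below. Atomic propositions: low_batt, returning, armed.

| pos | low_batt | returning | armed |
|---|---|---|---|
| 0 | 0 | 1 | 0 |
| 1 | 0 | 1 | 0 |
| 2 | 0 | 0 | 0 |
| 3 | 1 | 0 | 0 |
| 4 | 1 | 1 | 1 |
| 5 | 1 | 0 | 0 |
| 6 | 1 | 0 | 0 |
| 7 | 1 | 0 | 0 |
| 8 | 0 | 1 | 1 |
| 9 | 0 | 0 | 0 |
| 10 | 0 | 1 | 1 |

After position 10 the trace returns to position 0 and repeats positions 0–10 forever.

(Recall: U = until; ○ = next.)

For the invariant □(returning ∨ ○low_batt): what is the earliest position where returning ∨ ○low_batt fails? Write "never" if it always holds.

Check returning ∨ ○low_batt at each position in order: 0 ✓, 1 ✓, 2 ✓, 3 ✓, 4 ✓, 5 ✓, 6 ✓.
At position 7 the labels are {low_batt} and the next position 8 has {armed, returning}, so returning ∨ ○low_batt is false there. This is the first violation.

7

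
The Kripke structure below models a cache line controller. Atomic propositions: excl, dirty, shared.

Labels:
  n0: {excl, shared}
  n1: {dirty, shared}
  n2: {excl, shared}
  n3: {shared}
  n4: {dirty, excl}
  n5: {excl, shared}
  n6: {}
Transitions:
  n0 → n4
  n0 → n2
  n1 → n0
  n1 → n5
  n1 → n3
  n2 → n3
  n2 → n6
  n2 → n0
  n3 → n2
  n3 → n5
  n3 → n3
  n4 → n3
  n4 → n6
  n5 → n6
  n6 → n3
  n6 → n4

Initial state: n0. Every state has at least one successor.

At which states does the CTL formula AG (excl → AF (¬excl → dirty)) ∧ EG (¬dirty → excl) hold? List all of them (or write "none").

{n0, n1, n2}

States satisfying excl → AF (¬excl → dirty): {n0, n1, n2, n3, n4, n5, n6}.
States satisfying AG (excl → AF (¬excl → dirty)): {n0, n1, n2, n3, n4, n5, n6}.
States satisfying ¬dirty → excl: {n0, n1, n2, n4, n5}.
States satisfying EG (¬dirty → excl): {n0, n1, n2}.
States satisfying AG (excl → AF (¬excl → dirty)) ∧ EG (¬dirty → excl): {n0, n1, n2}.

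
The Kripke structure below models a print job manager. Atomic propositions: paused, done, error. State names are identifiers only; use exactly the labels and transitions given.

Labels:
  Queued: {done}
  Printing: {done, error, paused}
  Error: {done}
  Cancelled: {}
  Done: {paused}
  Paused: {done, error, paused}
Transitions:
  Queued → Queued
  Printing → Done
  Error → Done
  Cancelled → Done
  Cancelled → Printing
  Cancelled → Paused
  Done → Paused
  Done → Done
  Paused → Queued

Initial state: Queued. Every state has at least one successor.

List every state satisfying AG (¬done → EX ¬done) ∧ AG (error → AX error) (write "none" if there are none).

{Queued}

States satisfying ¬done → EX ¬done: {Queued, Printing, Error, Cancelled, Done, Paused}.
States satisfying AG (¬done → EX ¬done): {Queued, Printing, Error, Cancelled, Done, Paused}.
States satisfying error → AX error: {Queued, Error, Cancelled, Done}.
States satisfying AG (error → AX error): {Queued}.
States satisfying AG (¬done → EX ¬done) ∧ AG (error → AX error): {Queued}.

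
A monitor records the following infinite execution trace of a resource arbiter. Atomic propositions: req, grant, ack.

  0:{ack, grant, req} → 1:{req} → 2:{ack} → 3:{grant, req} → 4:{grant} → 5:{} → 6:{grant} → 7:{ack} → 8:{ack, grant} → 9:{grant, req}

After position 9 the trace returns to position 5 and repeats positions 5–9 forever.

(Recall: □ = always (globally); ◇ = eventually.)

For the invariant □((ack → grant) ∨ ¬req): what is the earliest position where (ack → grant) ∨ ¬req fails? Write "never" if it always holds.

(ack → grant) ∨ ¬req holds at every position 0..9, and those are all the positions the trace ever visits, so the invariant □((ack → grant) ∨ ¬req) is never violated.

never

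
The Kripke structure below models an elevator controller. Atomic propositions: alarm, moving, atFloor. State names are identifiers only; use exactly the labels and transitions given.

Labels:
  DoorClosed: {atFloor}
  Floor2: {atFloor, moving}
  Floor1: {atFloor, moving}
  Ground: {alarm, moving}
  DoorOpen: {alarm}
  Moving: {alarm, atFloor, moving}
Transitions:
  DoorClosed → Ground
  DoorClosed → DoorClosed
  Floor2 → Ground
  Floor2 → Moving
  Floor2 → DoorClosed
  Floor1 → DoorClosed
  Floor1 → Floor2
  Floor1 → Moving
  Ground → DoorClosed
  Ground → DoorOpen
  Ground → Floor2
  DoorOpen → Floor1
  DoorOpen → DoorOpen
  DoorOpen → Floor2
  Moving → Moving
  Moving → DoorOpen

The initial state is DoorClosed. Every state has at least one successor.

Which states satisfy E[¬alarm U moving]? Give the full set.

States satisfying ¬alarm: {DoorClosed, Floor2, Floor1}.
States satisfying moving: {Floor2, Floor1, Ground, Moving}.
States satisfying E[¬alarm U moving]: {DoorClosed, Floor2, Floor1, Ground, Moving}.

{DoorClosed, Floor2, Floor1, Ground, Moving}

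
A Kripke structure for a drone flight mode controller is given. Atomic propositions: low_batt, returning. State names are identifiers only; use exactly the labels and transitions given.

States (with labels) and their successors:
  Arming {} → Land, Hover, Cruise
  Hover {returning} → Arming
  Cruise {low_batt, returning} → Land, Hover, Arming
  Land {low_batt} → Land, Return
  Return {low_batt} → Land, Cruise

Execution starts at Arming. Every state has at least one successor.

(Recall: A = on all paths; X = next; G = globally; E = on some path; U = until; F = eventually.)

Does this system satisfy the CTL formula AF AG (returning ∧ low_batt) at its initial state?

No

States satisfying AG (returning ∧ low_batt): ∅.
States satisfying AF AG (returning ∧ low_batt): ∅.
There is a path from Arming along which AG (returning ∧ low_batt) never holds.
Arming ∉ Sat(AF AG (returning ∧ low_batt)).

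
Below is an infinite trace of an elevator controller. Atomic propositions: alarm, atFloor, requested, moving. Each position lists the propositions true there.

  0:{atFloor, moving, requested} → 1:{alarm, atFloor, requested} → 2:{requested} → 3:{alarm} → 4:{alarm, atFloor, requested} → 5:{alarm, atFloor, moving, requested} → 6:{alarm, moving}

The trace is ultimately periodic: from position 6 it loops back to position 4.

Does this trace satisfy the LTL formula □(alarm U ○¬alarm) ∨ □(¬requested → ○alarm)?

Yes

alarm U ○¬alarm must hold at every position from 0 onward. It fails at position 0, so □(alarm U ○¬alarm) is false.
¬requested → ○alarm holds at every position 0..6, and those are all positions ever visited, so □(¬requested → ○alarm) holds.
Positions where ¬requested holds: 3, 6.
Check ○alarm at each: 3→ok, 6→ok.
At position 0: □(alarm U ○¬alarm) is false; □(¬requested → ○alarm) is true; so □(alarm U ○¬alarm) ∨ □(¬requested → ○alarm) is true.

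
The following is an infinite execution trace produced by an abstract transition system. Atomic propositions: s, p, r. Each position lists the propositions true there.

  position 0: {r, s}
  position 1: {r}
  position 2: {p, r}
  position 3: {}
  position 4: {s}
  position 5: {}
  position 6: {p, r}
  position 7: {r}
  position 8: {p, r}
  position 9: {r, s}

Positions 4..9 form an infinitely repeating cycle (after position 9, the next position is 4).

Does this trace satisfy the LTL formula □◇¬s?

◇¬s holds at every position 0..9, and those are all positions ever visited, so □◇¬s holds.

Satisfied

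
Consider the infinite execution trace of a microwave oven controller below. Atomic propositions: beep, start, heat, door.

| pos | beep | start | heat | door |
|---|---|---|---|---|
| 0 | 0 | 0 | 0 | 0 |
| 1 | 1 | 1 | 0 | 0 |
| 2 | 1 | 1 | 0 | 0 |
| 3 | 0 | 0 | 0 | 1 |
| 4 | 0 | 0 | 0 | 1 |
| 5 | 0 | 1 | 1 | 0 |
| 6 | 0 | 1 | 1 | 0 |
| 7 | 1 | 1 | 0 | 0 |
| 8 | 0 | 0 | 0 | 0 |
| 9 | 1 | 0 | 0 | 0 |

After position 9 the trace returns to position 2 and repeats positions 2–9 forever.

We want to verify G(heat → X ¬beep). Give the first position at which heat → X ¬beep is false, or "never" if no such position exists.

6

Check heat → X ¬beep at each position in order: 0 ✓, 1 ✓, 2 ✓, 3 ✓, 4 ✓, 5 ✓.
At position 6 the labels are {heat, start} and the next position 7 has {beep, start}, so heat → X ¬beep is false there. This is the first violation.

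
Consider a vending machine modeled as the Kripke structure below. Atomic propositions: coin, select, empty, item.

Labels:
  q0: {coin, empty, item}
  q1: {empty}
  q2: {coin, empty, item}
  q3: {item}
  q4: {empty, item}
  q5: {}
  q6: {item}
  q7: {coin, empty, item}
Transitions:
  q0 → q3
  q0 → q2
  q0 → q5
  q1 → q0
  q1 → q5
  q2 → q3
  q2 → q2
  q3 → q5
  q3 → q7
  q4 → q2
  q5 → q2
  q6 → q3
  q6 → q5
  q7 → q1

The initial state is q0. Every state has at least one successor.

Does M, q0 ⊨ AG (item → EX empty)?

States satisfying item → EX empty: {q0, q1, q2, q3, q4, q5, q7}.
States satisfying AG (item → EX empty): {q0, q1, q2, q3, q4, q5, q7}.
Every state reachable from q0 satisfies item → EX empty.
q0 ∈ Sat(AG (item → EX empty)).

Holds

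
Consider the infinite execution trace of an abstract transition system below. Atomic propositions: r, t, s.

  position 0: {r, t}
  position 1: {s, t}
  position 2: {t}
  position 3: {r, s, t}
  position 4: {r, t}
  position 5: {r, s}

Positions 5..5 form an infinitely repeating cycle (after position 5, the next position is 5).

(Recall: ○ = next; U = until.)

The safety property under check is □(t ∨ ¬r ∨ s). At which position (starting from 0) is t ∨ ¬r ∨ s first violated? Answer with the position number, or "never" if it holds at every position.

t ∨ ¬r ∨ s holds at every position 0..5, and those are all the positions the trace ever visits, so the invariant □(t ∨ ¬r ∨ s) is never violated.

never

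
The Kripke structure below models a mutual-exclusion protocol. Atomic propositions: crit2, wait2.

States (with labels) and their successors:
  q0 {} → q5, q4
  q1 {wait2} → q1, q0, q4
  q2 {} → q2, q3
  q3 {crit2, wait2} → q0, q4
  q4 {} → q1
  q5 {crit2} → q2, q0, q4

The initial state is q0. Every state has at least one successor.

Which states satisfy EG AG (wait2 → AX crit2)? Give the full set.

States satisfying AG (wait2 → AX crit2): ∅.
States satisfying EG AG (wait2 → AX crit2): ∅.

none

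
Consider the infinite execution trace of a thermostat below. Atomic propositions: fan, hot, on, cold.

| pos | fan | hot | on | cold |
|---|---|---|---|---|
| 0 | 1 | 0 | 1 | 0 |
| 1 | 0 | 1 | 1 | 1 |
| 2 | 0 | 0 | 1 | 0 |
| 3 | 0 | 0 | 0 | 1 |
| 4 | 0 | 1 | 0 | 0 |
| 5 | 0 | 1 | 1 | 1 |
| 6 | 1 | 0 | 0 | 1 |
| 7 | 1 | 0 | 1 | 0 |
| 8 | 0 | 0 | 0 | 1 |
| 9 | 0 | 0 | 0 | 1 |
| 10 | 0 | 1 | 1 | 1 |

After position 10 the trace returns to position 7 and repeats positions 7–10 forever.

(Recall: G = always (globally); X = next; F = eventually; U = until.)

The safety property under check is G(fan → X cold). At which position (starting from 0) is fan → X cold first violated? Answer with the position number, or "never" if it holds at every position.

Check fan → X cold at each position in order: 0 ✓, 1 ✓, 2 ✓, 3 ✓, 4 ✓, 5 ✓.
At position 6 the labels are {cold, fan} and the next position 7 has {fan, on}, so fan → X cold is false there. This is the first violation.

6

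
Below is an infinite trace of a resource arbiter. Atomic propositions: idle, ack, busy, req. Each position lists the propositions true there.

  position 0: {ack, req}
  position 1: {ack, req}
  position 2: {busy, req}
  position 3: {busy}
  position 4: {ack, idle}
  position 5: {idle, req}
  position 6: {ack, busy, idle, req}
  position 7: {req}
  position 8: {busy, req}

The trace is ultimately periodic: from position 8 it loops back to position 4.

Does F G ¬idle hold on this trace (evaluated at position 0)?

Does not hold

G ¬idle is false at every position 0..8, so it never becomes true and F G ¬idle fails.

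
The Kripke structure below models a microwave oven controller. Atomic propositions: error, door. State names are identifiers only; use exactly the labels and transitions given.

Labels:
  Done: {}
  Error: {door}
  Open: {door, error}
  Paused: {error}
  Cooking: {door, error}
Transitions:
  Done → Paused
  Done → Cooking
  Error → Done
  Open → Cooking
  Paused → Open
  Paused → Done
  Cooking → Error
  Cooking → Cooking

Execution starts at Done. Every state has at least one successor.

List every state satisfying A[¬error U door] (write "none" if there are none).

{Error, Open, Cooking}

States satisfying ¬error: {Done, Error}.
States satisfying door: {Error, Open, Cooking}.
States satisfying A[¬error U door]: {Error, Open, Cooking}.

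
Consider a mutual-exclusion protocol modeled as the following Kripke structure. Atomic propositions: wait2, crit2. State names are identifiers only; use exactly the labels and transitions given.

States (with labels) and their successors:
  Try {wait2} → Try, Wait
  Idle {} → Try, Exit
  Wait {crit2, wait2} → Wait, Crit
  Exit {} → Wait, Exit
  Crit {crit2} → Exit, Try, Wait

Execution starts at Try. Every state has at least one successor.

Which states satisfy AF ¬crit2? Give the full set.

{Try, Idle, Exit}

States satisfying ¬crit2: {Try, Idle, Exit}.
States satisfying AF ¬crit2: {Try, Idle, Exit}.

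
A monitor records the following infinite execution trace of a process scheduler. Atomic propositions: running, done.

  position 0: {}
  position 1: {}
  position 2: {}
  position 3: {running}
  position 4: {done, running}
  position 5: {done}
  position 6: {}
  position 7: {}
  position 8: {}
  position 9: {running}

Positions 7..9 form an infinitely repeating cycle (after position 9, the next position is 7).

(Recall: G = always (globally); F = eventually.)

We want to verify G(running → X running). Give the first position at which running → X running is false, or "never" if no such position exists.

Check running → X running at each position in order: 0 ✓, 1 ✓, 2 ✓, 3 ✓.
At position 4 the labels are {done, running} and the next position 5 has {done}, so running → X running is false there. This is the first violation.

4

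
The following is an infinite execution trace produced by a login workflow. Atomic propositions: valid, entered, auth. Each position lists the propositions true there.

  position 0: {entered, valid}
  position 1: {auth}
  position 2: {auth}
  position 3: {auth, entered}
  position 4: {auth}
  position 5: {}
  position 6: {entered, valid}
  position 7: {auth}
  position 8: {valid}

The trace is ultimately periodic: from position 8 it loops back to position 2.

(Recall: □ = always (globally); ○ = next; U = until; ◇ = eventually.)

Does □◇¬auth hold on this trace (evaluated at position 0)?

Yes

◇¬auth holds at every position 0..8, and those are all positions ever visited, so □◇¬auth holds.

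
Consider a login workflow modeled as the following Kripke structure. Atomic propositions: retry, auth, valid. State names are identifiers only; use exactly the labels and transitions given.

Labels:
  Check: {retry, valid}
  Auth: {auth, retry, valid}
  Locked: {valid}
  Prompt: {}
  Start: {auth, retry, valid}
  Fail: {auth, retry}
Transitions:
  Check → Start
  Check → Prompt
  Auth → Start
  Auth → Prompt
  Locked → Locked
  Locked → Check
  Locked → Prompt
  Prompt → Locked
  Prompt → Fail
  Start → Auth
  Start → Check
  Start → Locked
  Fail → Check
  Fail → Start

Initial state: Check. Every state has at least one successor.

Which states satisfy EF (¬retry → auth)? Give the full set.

States satisfying ¬retry → auth: {Check, Auth, Start, Fail}.
States satisfying EF (¬retry → auth): {Check, Auth, Locked, Prompt, Start, Fail}.

{Check, Auth, Locked, Prompt, Start, Fail}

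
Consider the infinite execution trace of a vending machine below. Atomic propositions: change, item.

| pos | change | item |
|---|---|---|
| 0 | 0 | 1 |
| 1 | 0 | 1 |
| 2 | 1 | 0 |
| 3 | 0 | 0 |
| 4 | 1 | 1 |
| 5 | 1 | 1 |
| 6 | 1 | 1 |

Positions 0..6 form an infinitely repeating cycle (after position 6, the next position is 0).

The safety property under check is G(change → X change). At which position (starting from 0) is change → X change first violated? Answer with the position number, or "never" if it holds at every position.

2

Check change → X change at each position in order: 0 ✓, 1 ✓.
At position 2 the labels are {change} and the next position 3 has {}, so change → X change is false there. This is the first violation.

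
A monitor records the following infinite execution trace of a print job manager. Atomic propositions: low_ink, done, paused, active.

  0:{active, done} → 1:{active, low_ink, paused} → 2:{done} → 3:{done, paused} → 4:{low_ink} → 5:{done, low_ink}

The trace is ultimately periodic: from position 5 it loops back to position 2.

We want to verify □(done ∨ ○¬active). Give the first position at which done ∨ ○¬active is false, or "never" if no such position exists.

done ∨ ○¬active holds at every position 0..5, and those are all the positions the trace ever visits, so the invariant □(done ∨ ○¬active) is never violated.

never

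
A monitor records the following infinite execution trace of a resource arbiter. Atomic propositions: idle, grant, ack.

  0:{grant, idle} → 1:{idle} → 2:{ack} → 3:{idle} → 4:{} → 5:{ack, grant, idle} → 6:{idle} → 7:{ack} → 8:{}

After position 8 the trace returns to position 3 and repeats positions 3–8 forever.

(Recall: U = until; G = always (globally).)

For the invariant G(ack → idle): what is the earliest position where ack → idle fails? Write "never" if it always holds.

2

Check ack → idle at each position in order: 0 ✓, 1 ✓.
At position 2 the labels are {ack}, so ack → idle is false there. This is the first violation.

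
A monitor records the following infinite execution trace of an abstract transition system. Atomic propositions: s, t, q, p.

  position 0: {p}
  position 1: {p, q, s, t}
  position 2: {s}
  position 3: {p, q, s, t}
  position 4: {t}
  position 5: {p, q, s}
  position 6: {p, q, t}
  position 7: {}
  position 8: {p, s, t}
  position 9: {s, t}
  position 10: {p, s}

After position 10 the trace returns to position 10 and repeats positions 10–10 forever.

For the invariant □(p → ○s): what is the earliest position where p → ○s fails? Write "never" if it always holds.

Check p → ○s at each position in order: 0 ✓, 1 ✓, 2 ✓.
At position 3 the labels are {p, q, s, t} and the next position 4 has {t}, so p → ○s is false there. This is the first violation.

3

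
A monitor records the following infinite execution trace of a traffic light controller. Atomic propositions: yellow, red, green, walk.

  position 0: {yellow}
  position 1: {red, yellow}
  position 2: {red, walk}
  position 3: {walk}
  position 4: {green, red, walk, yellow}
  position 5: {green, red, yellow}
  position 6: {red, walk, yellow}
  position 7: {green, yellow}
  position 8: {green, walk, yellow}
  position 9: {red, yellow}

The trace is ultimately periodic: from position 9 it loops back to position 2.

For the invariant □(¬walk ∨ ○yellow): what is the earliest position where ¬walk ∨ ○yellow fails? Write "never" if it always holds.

Check ¬walk ∨ ○yellow at each position in order: 0 ✓, 1 ✓.
At position 2 the labels are {red, walk} and the next position 3 has {walk}, so ¬walk ∨ ○yellow is false there. This is the first violation.

2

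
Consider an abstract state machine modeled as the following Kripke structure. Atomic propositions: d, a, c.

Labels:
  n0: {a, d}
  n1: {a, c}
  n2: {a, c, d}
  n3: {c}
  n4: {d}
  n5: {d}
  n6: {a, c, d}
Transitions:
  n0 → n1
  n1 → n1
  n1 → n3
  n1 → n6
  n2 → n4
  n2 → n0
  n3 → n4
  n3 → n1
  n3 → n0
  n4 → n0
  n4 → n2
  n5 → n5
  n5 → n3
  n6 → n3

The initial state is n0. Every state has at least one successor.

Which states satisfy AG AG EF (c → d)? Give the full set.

States satisfying AG EF (c → d): {n0, n1, n2, n3, n4, n5, n6}.
States satisfying AG AG EF (c → d): {n0, n1, n2, n3, n4, n5, n6}.

{n0, n1, n2, n3, n4, n5, n6}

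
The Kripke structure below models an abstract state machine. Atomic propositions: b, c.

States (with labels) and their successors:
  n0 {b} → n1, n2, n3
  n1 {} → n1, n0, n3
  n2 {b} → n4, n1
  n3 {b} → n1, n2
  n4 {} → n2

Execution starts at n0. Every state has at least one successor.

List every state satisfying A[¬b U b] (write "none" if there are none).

States satisfying ¬b: {n1, n4}.
States satisfying b: {n0, n2, n3}.
States satisfying A[¬b U b]: {n0, n2, n3, n4}.

{n0, n2, n3, n4}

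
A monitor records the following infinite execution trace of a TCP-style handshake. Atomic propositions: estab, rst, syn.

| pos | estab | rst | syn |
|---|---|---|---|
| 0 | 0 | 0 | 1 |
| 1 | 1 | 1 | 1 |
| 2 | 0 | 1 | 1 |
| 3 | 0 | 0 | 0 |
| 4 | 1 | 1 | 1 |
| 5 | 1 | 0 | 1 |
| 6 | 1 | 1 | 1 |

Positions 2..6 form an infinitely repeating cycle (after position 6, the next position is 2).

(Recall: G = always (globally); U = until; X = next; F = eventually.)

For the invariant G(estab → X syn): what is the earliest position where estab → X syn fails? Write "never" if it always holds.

never

estab → X syn holds at every position 0..6, and those are all the positions the trace ever visits, so the invariant G(estab → X syn) is never violated.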